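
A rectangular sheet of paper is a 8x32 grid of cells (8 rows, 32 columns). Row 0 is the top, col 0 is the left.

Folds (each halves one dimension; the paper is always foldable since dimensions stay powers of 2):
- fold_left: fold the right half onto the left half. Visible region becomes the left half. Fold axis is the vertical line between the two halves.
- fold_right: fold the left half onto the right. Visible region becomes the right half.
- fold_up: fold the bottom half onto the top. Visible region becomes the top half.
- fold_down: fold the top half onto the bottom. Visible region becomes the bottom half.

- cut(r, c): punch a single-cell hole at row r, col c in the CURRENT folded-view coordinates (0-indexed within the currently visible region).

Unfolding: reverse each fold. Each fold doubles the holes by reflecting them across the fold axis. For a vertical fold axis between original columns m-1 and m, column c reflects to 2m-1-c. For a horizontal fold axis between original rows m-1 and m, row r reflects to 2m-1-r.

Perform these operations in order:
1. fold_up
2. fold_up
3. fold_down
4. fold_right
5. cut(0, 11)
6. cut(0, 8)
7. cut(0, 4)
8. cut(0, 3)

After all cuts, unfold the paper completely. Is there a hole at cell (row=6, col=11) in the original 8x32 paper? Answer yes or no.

Op 1 fold_up: fold axis h@4; visible region now rows[0,4) x cols[0,32) = 4x32
Op 2 fold_up: fold axis h@2; visible region now rows[0,2) x cols[0,32) = 2x32
Op 3 fold_down: fold axis h@1; visible region now rows[1,2) x cols[0,32) = 1x32
Op 4 fold_right: fold axis v@16; visible region now rows[1,2) x cols[16,32) = 1x16
Op 5 cut(0, 11): punch at orig (1,27); cuts so far [(1, 27)]; region rows[1,2) x cols[16,32) = 1x16
Op 6 cut(0, 8): punch at orig (1,24); cuts so far [(1, 24), (1, 27)]; region rows[1,2) x cols[16,32) = 1x16
Op 7 cut(0, 4): punch at orig (1,20); cuts so far [(1, 20), (1, 24), (1, 27)]; region rows[1,2) x cols[16,32) = 1x16
Op 8 cut(0, 3): punch at orig (1,19); cuts so far [(1, 19), (1, 20), (1, 24), (1, 27)]; region rows[1,2) x cols[16,32) = 1x16
Unfold 1 (reflect across v@16): 8 holes -> [(1, 4), (1, 7), (1, 11), (1, 12), (1, 19), (1, 20), (1, 24), (1, 27)]
Unfold 2 (reflect across h@1): 16 holes -> [(0, 4), (0, 7), (0, 11), (0, 12), (0, 19), (0, 20), (0, 24), (0, 27), (1, 4), (1, 7), (1, 11), (1, 12), (1, 19), (1, 20), (1, 24), (1, 27)]
Unfold 3 (reflect across h@2): 32 holes -> [(0, 4), (0, 7), (0, 11), (0, 12), (0, 19), (0, 20), (0, 24), (0, 27), (1, 4), (1, 7), (1, 11), (1, 12), (1, 19), (1, 20), (1, 24), (1, 27), (2, 4), (2, 7), (2, 11), (2, 12), (2, 19), (2, 20), (2, 24), (2, 27), (3, 4), (3, 7), (3, 11), (3, 12), (3, 19), (3, 20), (3, 24), (3, 27)]
Unfold 4 (reflect across h@4): 64 holes -> [(0, 4), (0, 7), (0, 11), (0, 12), (0, 19), (0, 20), (0, 24), (0, 27), (1, 4), (1, 7), (1, 11), (1, 12), (1, 19), (1, 20), (1, 24), (1, 27), (2, 4), (2, 7), (2, 11), (2, 12), (2, 19), (2, 20), (2, 24), (2, 27), (3, 4), (3, 7), (3, 11), (3, 12), (3, 19), (3, 20), (3, 24), (3, 27), (4, 4), (4, 7), (4, 11), (4, 12), (4, 19), (4, 20), (4, 24), (4, 27), (5, 4), (5, 7), (5, 11), (5, 12), (5, 19), (5, 20), (5, 24), (5, 27), (6, 4), (6, 7), (6, 11), (6, 12), (6, 19), (6, 20), (6, 24), (6, 27), (7, 4), (7, 7), (7, 11), (7, 12), (7, 19), (7, 20), (7, 24), (7, 27)]
Holes: [(0, 4), (0, 7), (0, 11), (0, 12), (0, 19), (0, 20), (0, 24), (0, 27), (1, 4), (1, 7), (1, 11), (1, 12), (1, 19), (1, 20), (1, 24), (1, 27), (2, 4), (2, 7), (2, 11), (2, 12), (2, 19), (2, 20), (2, 24), (2, 27), (3, 4), (3, 7), (3, 11), (3, 12), (3, 19), (3, 20), (3, 24), (3, 27), (4, 4), (4, 7), (4, 11), (4, 12), (4, 19), (4, 20), (4, 24), (4, 27), (5, 4), (5, 7), (5, 11), (5, 12), (5, 19), (5, 20), (5, 24), (5, 27), (6, 4), (6, 7), (6, 11), (6, 12), (6, 19), (6, 20), (6, 24), (6, 27), (7, 4), (7, 7), (7, 11), (7, 12), (7, 19), (7, 20), (7, 24), (7, 27)]

Answer: yes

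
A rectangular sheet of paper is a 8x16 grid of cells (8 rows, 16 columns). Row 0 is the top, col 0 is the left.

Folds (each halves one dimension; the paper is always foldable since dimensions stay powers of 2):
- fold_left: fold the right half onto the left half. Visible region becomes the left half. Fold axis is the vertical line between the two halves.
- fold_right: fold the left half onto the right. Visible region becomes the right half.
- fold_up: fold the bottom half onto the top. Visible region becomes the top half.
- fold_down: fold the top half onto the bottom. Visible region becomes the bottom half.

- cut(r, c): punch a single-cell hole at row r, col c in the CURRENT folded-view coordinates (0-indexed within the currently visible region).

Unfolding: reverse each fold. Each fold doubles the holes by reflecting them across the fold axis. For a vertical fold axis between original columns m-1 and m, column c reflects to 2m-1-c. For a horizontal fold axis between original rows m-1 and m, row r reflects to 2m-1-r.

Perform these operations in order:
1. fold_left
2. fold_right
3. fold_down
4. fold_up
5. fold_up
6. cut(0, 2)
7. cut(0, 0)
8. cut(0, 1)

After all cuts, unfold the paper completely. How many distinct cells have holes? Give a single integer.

Op 1 fold_left: fold axis v@8; visible region now rows[0,8) x cols[0,8) = 8x8
Op 2 fold_right: fold axis v@4; visible region now rows[0,8) x cols[4,8) = 8x4
Op 3 fold_down: fold axis h@4; visible region now rows[4,8) x cols[4,8) = 4x4
Op 4 fold_up: fold axis h@6; visible region now rows[4,6) x cols[4,8) = 2x4
Op 5 fold_up: fold axis h@5; visible region now rows[4,5) x cols[4,8) = 1x4
Op 6 cut(0, 2): punch at orig (4,6); cuts so far [(4, 6)]; region rows[4,5) x cols[4,8) = 1x4
Op 7 cut(0, 0): punch at orig (4,4); cuts so far [(4, 4), (4, 6)]; region rows[4,5) x cols[4,8) = 1x4
Op 8 cut(0, 1): punch at orig (4,5); cuts so far [(4, 4), (4, 5), (4, 6)]; region rows[4,5) x cols[4,8) = 1x4
Unfold 1 (reflect across h@5): 6 holes -> [(4, 4), (4, 5), (4, 6), (5, 4), (5, 5), (5, 6)]
Unfold 2 (reflect across h@6): 12 holes -> [(4, 4), (4, 5), (4, 6), (5, 4), (5, 5), (5, 6), (6, 4), (6, 5), (6, 6), (7, 4), (7, 5), (7, 6)]
Unfold 3 (reflect across h@4): 24 holes -> [(0, 4), (0, 5), (0, 6), (1, 4), (1, 5), (1, 6), (2, 4), (2, 5), (2, 6), (3, 4), (3, 5), (3, 6), (4, 4), (4, 5), (4, 6), (5, 4), (5, 5), (5, 6), (6, 4), (6, 5), (6, 6), (7, 4), (7, 5), (7, 6)]
Unfold 4 (reflect across v@4): 48 holes -> [(0, 1), (0, 2), (0, 3), (0, 4), (0, 5), (0, 6), (1, 1), (1, 2), (1, 3), (1, 4), (1, 5), (1, 6), (2, 1), (2, 2), (2, 3), (2, 4), (2, 5), (2, 6), (3, 1), (3, 2), (3, 3), (3, 4), (3, 5), (3, 6), (4, 1), (4, 2), (4, 3), (4, 4), (4, 5), (4, 6), (5, 1), (5, 2), (5, 3), (5, 4), (5, 5), (5, 6), (6, 1), (6, 2), (6, 3), (6, 4), (6, 5), (6, 6), (7, 1), (7, 2), (7, 3), (7, 4), (7, 5), (7, 6)]
Unfold 5 (reflect across v@8): 96 holes -> [(0, 1), (0, 2), (0, 3), (0, 4), (0, 5), (0, 6), (0, 9), (0, 10), (0, 11), (0, 12), (0, 13), (0, 14), (1, 1), (1, 2), (1, 3), (1, 4), (1, 5), (1, 6), (1, 9), (1, 10), (1, 11), (1, 12), (1, 13), (1, 14), (2, 1), (2, 2), (2, 3), (2, 4), (2, 5), (2, 6), (2, 9), (2, 10), (2, 11), (2, 12), (2, 13), (2, 14), (3, 1), (3, 2), (3, 3), (3, 4), (3, 5), (3, 6), (3, 9), (3, 10), (3, 11), (3, 12), (3, 13), (3, 14), (4, 1), (4, 2), (4, 3), (4, 4), (4, 5), (4, 6), (4, 9), (4, 10), (4, 11), (4, 12), (4, 13), (4, 14), (5, 1), (5, 2), (5, 3), (5, 4), (5, 5), (5, 6), (5, 9), (5, 10), (5, 11), (5, 12), (5, 13), (5, 14), (6, 1), (6, 2), (6, 3), (6, 4), (6, 5), (6, 6), (6, 9), (6, 10), (6, 11), (6, 12), (6, 13), (6, 14), (7, 1), (7, 2), (7, 3), (7, 4), (7, 5), (7, 6), (7, 9), (7, 10), (7, 11), (7, 12), (7, 13), (7, 14)]

Answer: 96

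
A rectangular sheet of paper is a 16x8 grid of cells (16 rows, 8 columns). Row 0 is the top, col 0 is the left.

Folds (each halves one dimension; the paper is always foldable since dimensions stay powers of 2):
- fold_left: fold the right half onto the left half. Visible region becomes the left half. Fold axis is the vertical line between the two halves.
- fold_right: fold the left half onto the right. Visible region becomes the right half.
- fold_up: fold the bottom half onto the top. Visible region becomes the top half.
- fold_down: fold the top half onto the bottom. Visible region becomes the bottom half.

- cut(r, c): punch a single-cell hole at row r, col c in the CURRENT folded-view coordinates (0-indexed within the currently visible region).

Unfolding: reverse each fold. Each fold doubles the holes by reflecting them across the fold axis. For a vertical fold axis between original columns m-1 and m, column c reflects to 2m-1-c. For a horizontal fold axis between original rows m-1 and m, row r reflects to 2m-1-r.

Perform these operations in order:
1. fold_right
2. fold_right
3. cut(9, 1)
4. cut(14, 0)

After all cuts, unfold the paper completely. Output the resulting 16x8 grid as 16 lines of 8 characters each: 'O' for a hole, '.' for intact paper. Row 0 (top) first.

Op 1 fold_right: fold axis v@4; visible region now rows[0,16) x cols[4,8) = 16x4
Op 2 fold_right: fold axis v@6; visible region now rows[0,16) x cols[6,8) = 16x2
Op 3 cut(9, 1): punch at orig (9,7); cuts so far [(9, 7)]; region rows[0,16) x cols[6,8) = 16x2
Op 4 cut(14, 0): punch at orig (14,6); cuts so far [(9, 7), (14, 6)]; region rows[0,16) x cols[6,8) = 16x2
Unfold 1 (reflect across v@6): 4 holes -> [(9, 4), (9, 7), (14, 5), (14, 6)]
Unfold 2 (reflect across v@4): 8 holes -> [(9, 0), (9, 3), (9, 4), (9, 7), (14, 1), (14, 2), (14, 5), (14, 6)]

Answer: ........
........
........
........
........
........
........
........
........
O..OO..O
........
........
........
........
.OO..OO.
........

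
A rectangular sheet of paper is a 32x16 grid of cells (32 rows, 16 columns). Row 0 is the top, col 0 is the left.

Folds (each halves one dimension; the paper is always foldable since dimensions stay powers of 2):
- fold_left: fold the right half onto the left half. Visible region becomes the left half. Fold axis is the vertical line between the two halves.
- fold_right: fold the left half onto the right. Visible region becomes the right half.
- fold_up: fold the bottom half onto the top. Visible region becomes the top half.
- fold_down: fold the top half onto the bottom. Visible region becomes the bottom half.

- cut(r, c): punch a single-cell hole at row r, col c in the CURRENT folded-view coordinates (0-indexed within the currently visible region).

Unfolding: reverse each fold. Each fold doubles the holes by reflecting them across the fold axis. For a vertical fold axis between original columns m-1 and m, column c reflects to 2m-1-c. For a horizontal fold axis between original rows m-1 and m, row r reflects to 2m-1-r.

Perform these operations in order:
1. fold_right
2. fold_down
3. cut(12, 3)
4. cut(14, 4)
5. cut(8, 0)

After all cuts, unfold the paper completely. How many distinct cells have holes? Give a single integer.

Answer: 12

Derivation:
Op 1 fold_right: fold axis v@8; visible region now rows[0,32) x cols[8,16) = 32x8
Op 2 fold_down: fold axis h@16; visible region now rows[16,32) x cols[8,16) = 16x8
Op 3 cut(12, 3): punch at orig (28,11); cuts so far [(28, 11)]; region rows[16,32) x cols[8,16) = 16x8
Op 4 cut(14, 4): punch at orig (30,12); cuts so far [(28, 11), (30, 12)]; region rows[16,32) x cols[8,16) = 16x8
Op 5 cut(8, 0): punch at orig (24,8); cuts so far [(24, 8), (28, 11), (30, 12)]; region rows[16,32) x cols[8,16) = 16x8
Unfold 1 (reflect across h@16): 6 holes -> [(1, 12), (3, 11), (7, 8), (24, 8), (28, 11), (30, 12)]
Unfold 2 (reflect across v@8): 12 holes -> [(1, 3), (1, 12), (3, 4), (3, 11), (7, 7), (7, 8), (24, 7), (24, 8), (28, 4), (28, 11), (30, 3), (30, 12)]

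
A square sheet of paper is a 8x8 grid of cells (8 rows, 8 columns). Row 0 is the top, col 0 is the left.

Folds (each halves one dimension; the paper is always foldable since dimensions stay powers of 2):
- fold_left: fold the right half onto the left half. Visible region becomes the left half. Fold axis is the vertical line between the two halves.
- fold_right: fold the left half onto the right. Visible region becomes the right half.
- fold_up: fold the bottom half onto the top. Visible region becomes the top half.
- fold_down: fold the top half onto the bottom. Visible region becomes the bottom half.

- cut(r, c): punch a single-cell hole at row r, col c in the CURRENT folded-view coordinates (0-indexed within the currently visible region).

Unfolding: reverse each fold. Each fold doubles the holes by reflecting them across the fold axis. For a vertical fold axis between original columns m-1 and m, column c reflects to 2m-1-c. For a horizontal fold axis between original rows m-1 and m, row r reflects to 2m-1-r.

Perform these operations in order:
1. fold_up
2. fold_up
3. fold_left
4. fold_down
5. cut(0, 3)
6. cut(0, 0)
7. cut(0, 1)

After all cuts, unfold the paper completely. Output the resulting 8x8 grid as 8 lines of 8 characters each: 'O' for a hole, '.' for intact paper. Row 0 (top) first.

Op 1 fold_up: fold axis h@4; visible region now rows[0,4) x cols[0,8) = 4x8
Op 2 fold_up: fold axis h@2; visible region now rows[0,2) x cols[0,8) = 2x8
Op 3 fold_left: fold axis v@4; visible region now rows[0,2) x cols[0,4) = 2x4
Op 4 fold_down: fold axis h@1; visible region now rows[1,2) x cols[0,4) = 1x4
Op 5 cut(0, 3): punch at orig (1,3); cuts so far [(1, 3)]; region rows[1,2) x cols[0,4) = 1x4
Op 6 cut(0, 0): punch at orig (1,0); cuts so far [(1, 0), (1, 3)]; region rows[1,2) x cols[0,4) = 1x4
Op 7 cut(0, 1): punch at orig (1,1); cuts so far [(1, 0), (1, 1), (1, 3)]; region rows[1,2) x cols[0,4) = 1x4
Unfold 1 (reflect across h@1): 6 holes -> [(0, 0), (0, 1), (0, 3), (1, 0), (1, 1), (1, 3)]
Unfold 2 (reflect across v@4): 12 holes -> [(0, 0), (0, 1), (0, 3), (0, 4), (0, 6), (0, 7), (1, 0), (1, 1), (1, 3), (1, 4), (1, 6), (1, 7)]
Unfold 3 (reflect across h@2): 24 holes -> [(0, 0), (0, 1), (0, 3), (0, 4), (0, 6), (0, 7), (1, 0), (1, 1), (1, 3), (1, 4), (1, 6), (1, 7), (2, 0), (2, 1), (2, 3), (2, 4), (2, 6), (2, 7), (3, 0), (3, 1), (3, 3), (3, 4), (3, 6), (3, 7)]
Unfold 4 (reflect across h@4): 48 holes -> [(0, 0), (0, 1), (0, 3), (0, 4), (0, 6), (0, 7), (1, 0), (1, 1), (1, 3), (1, 4), (1, 6), (1, 7), (2, 0), (2, 1), (2, 3), (2, 4), (2, 6), (2, 7), (3, 0), (3, 1), (3, 3), (3, 4), (3, 6), (3, 7), (4, 0), (4, 1), (4, 3), (4, 4), (4, 6), (4, 7), (5, 0), (5, 1), (5, 3), (5, 4), (5, 6), (5, 7), (6, 0), (6, 1), (6, 3), (6, 4), (6, 6), (6, 7), (7, 0), (7, 1), (7, 3), (7, 4), (7, 6), (7, 7)]

Answer: OO.OO.OO
OO.OO.OO
OO.OO.OO
OO.OO.OO
OO.OO.OO
OO.OO.OO
OO.OO.OO
OO.OO.OO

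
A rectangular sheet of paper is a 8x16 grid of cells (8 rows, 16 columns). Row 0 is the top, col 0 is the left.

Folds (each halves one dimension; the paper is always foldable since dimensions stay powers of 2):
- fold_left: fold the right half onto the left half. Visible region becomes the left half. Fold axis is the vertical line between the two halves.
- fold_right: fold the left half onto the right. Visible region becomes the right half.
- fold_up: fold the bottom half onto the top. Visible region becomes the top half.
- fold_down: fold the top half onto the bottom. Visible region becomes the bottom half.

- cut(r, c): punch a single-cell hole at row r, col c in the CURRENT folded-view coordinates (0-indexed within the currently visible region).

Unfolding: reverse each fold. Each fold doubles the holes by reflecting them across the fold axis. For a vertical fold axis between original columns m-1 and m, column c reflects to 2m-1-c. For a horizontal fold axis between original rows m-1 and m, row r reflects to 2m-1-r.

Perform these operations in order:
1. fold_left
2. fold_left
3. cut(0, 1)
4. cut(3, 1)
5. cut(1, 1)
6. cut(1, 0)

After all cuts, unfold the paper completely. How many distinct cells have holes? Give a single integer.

Op 1 fold_left: fold axis v@8; visible region now rows[0,8) x cols[0,8) = 8x8
Op 2 fold_left: fold axis v@4; visible region now rows[0,8) x cols[0,4) = 8x4
Op 3 cut(0, 1): punch at orig (0,1); cuts so far [(0, 1)]; region rows[0,8) x cols[0,4) = 8x4
Op 4 cut(3, 1): punch at orig (3,1); cuts so far [(0, 1), (3, 1)]; region rows[0,8) x cols[0,4) = 8x4
Op 5 cut(1, 1): punch at orig (1,1); cuts so far [(0, 1), (1, 1), (3, 1)]; region rows[0,8) x cols[0,4) = 8x4
Op 6 cut(1, 0): punch at orig (1,0); cuts so far [(0, 1), (1, 0), (1, 1), (3, 1)]; region rows[0,8) x cols[0,4) = 8x4
Unfold 1 (reflect across v@4): 8 holes -> [(0, 1), (0, 6), (1, 0), (1, 1), (1, 6), (1, 7), (3, 1), (3, 6)]
Unfold 2 (reflect across v@8): 16 holes -> [(0, 1), (0, 6), (0, 9), (0, 14), (1, 0), (1, 1), (1, 6), (1, 7), (1, 8), (1, 9), (1, 14), (1, 15), (3, 1), (3, 6), (3, 9), (3, 14)]

Answer: 16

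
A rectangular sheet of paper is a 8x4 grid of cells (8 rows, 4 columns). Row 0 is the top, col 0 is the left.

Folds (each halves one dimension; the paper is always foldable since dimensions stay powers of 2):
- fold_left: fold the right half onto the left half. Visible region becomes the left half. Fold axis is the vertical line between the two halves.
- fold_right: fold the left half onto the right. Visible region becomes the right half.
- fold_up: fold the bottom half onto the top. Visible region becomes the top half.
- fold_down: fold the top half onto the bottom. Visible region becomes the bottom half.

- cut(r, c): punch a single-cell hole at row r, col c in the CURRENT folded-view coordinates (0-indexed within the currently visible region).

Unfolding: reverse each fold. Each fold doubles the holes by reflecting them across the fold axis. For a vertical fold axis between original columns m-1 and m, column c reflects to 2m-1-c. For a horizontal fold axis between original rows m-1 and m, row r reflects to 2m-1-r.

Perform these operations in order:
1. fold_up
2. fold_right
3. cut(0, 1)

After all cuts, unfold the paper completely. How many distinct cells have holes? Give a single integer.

Answer: 4

Derivation:
Op 1 fold_up: fold axis h@4; visible region now rows[0,4) x cols[0,4) = 4x4
Op 2 fold_right: fold axis v@2; visible region now rows[0,4) x cols[2,4) = 4x2
Op 3 cut(0, 1): punch at orig (0,3); cuts so far [(0, 3)]; region rows[0,4) x cols[2,4) = 4x2
Unfold 1 (reflect across v@2): 2 holes -> [(0, 0), (0, 3)]
Unfold 2 (reflect across h@4): 4 holes -> [(0, 0), (0, 3), (7, 0), (7, 3)]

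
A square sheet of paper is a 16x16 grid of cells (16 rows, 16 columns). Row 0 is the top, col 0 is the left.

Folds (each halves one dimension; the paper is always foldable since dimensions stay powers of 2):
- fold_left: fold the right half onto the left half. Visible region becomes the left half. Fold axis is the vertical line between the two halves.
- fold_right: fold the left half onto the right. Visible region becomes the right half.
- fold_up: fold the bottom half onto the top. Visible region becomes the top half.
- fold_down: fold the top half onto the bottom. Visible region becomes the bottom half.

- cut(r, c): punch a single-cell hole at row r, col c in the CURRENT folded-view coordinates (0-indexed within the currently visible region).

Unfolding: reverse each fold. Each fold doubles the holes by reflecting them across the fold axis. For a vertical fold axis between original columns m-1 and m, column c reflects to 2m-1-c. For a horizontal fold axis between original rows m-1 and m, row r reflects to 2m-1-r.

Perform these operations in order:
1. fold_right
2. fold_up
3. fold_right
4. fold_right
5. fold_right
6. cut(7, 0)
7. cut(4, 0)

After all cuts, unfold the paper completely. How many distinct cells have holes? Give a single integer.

Answer: 64

Derivation:
Op 1 fold_right: fold axis v@8; visible region now rows[0,16) x cols[8,16) = 16x8
Op 2 fold_up: fold axis h@8; visible region now rows[0,8) x cols[8,16) = 8x8
Op 3 fold_right: fold axis v@12; visible region now rows[0,8) x cols[12,16) = 8x4
Op 4 fold_right: fold axis v@14; visible region now rows[0,8) x cols[14,16) = 8x2
Op 5 fold_right: fold axis v@15; visible region now rows[0,8) x cols[15,16) = 8x1
Op 6 cut(7, 0): punch at orig (7,15); cuts so far [(7, 15)]; region rows[0,8) x cols[15,16) = 8x1
Op 7 cut(4, 0): punch at orig (4,15); cuts so far [(4, 15), (7, 15)]; region rows[0,8) x cols[15,16) = 8x1
Unfold 1 (reflect across v@15): 4 holes -> [(4, 14), (4, 15), (7, 14), (7, 15)]
Unfold 2 (reflect across v@14): 8 holes -> [(4, 12), (4, 13), (4, 14), (4, 15), (7, 12), (7, 13), (7, 14), (7, 15)]
Unfold 3 (reflect across v@12): 16 holes -> [(4, 8), (4, 9), (4, 10), (4, 11), (4, 12), (4, 13), (4, 14), (4, 15), (7, 8), (7, 9), (7, 10), (7, 11), (7, 12), (7, 13), (7, 14), (7, 15)]
Unfold 4 (reflect across h@8): 32 holes -> [(4, 8), (4, 9), (4, 10), (4, 11), (4, 12), (4, 13), (4, 14), (4, 15), (7, 8), (7, 9), (7, 10), (7, 11), (7, 12), (7, 13), (7, 14), (7, 15), (8, 8), (8, 9), (8, 10), (8, 11), (8, 12), (8, 13), (8, 14), (8, 15), (11, 8), (11, 9), (11, 10), (11, 11), (11, 12), (11, 13), (11, 14), (11, 15)]
Unfold 5 (reflect across v@8): 64 holes -> [(4, 0), (4, 1), (4, 2), (4, 3), (4, 4), (4, 5), (4, 6), (4, 7), (4, 8), (4, 9), (4, 10), (4, 11), (4, 12), (4, 13), (4, 14), (4, 15), (7, 0), (7, 1), (7, 2), (7, 3), (7, 4), (7, 5), (7, 6), (7, 7), (7, 8), (7, 9), (7, 10), (7, 11), (7, 12), (7, 13), (7, 14), (7, 15), (8, 0), (8, 1), (8, 2), (8, 3), (8, 4), (8, 5), (8, 6), (8, 7), (8, 8), (8, 9), (8, 10), (8, 11), (8, 12), (8, 13), (8, 14), (8, 15), (11, 0), (11, 1), (11, 2), (11, 3), (11, 4), (11, 5), (11, 6), (11, 7), (11, 8), (11, 9), (11, 10), (11, 11), (11, 12), (11, 13), (11, 14), (11, 15)]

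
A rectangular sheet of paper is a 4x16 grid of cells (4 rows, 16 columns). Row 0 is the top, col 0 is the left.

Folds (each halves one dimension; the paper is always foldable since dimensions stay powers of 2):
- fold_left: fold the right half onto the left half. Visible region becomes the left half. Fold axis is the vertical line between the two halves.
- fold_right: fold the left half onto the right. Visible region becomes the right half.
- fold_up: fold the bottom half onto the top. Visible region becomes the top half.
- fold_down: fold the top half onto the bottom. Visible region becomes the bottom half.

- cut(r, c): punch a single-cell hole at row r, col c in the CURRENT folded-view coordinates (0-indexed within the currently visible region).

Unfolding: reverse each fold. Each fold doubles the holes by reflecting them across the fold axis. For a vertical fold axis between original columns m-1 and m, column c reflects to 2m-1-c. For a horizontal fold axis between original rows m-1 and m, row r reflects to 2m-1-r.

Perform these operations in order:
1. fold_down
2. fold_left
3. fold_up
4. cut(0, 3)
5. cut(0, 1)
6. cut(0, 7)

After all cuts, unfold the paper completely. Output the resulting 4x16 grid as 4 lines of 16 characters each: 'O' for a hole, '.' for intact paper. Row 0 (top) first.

Op 1 fold_down: fold axis h@2; visible region now rows[2,4) x cols[0,16) = 2x16
Op 2 fold_left: fold axis v@8; visible region now rows[2,4) x cols[0,8) = 2x8
Op 3 fold_up: fold axis h@3; visible region now rows[2,3) x cols[0,8) = 1x8
Op 4 cut(0, 3): punch at orig (2,3); cuts so far [(2, 3)]; region rows[2,3) x cols[0,8) = 1x8
Op 5 cut(0, 1): punch at orig (2,1); cuts so far [(2, 1), (2, 3)]; region rows[2,3) x cols[0,8) = 1x8
Op 6 cut(0, 7): punch at orig (2,7); cuts so far [(2, 1), (2, 3), (2, 7)]; region rows[2,3) x cols[0,8) = 1x8
Unfold 1 (reflect across h@3): 6 holes -> [(2, 1), (2, 3), (2, 7), (3, 1), (3, 3), (3, 7)]
Unfold 2 (reflect across v@8): 12 holes -> [(2, 1), (2, 3), (2, 7), (2, 8), (2, 12), (2, 14), (3, 1), (3, 3), (3, 7), (3, 8), (3, 12), (3, 14)]
Unfold 3 (reflect across h@2): 24 holes -> [(0, 1), (0, 3), (0, 7), (0, 8), (0, 12), (0, 14), (1, 1), (1, 3), (1, 7), (1, 8), (1, 12), (1, 14), (2, 1), (2, 3), (2, 7), (2, 8), (2, 12), (2, 14), (3, 1), (3, 3), (3, 7), (3, 8), (3, 12), (3, 14)]

Answer: .O.O...OO...O.O.
.O.O...OO...O.O.
.O.O...OO...O.O.
.O.O...OO...O.O.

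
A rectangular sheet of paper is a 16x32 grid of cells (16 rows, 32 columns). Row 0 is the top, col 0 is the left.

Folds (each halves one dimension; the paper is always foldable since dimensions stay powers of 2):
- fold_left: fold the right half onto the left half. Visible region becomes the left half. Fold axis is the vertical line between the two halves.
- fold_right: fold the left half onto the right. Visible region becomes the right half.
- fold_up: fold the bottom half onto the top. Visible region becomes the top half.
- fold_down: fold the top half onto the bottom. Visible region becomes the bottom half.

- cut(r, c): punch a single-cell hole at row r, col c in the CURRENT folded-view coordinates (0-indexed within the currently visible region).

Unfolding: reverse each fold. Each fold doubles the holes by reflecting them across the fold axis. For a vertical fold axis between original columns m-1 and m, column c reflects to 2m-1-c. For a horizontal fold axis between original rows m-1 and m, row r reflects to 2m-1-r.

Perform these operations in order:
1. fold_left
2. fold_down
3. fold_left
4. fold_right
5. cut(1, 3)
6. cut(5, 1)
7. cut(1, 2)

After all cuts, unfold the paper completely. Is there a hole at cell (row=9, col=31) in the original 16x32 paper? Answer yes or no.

Answer: yes

Derivation:
Op 1 fold_left: fold axis v@16; visible region now rows[0,16) x cols[0,16) = 16x16
Op 2 fold_down: fold axis h@8; visible region now rows[8,16) x cols[0,16) = 8x16
Op 3 fold_left: fold axis v@8; visible region now rows[8,16) x cols[0,8) = 8x8
Op 4 fold_right: fold axis v@4; visible region now rows[8,16) x cols[4,8) = 8x4
Op 5 cut(1, 3): punch at orig (9,7); cuts so far [(9, 7)]; region rows[8,16) x cols[4,8) = 8x4
Op 6 cut(5, 1): punch at orig (13,5); cuts so far [(9, 7), (13, 5)]; region rows[8,16) x cols[4,8) = 8x4
Op 7 cut(1, 2): punch at orig (9,6); cuts so far [(9, 6), (9, 7), (13, 5)]; region rows[8,16) x cols[4,8) = 8x4
Unfold 1 (reflect across v@4): 6 holes -> [(9, 0), (9, 1), (9, 6), (9, 7), (13, 2), (13, 5)]
Unfold 2 (reflect across v@8): 12 holes -> [(9, 0), (9, 1), (9, 6), (9, 7), (9, 8), (9, 9), (9, 14), (9, 15), (13, 2), (13, 5), (13, 10), (13, 13)]
Unfold 3 (reflect across h@8): 24 holes -> [(2, 2), (2, 5), (2, 10), (2, 13), (6, 0), (6, 1), (6, 6), (6, 7), (6, 8), (6, 9), (6, 14), (6, 15), (9, 0), (9, 1), (9, 6), (9, 7), (9, 8), (9, 9), (9, 14), (9, 15), (13, 2), (13, 5), (13, 10), (13, 13)]
Unfold 4 (reflect across v@16): 48 holes -> [(2, 2), (2, 5), (2, 10), (2, 13), (2, 18), (2, 21), (2, 26), (2, 29), (6, 0), (6, 1), (6, 6), (6, 7), (6, 8), (6, 9), (6, 14), (6, 15), (6, 16), (6, 17), (6, 22), (6, 23), (6, 24), (6, 25), (6, 30), (6, 31), (9, 0), (9, 1), (9, 6), (9, 7), (9, 8), (9, 9), (9, 14), (9, 15), (9, 16), (9, 17), (9, 22), (9, 23), (9, 24), (9, 25), (9, 30), (9, 31), (13, 2), (13, 5), (13, 10), (13, 13), (13, 18), (13, 21), (13, 26), (13, 29)]
Holes: [(2, 2), (2, 5), (2, 10), (2, 13), (2, 18), (2, 21), (2, 26), (2, 29), (6, 0), (6, 1), (6, 6), (6, 7), (6, 8), (6, 9), (6, 14), (6, 15), (6, 16), (6, 17), (6, 22), (6, 23), (6, 24), (6, 25), (6, 30), (6, 31), (9, 0), (9, 1), (9, 6), (9, 7), (9, 8), (9, 9), (9, 14), (9, 15), (9, 16), (9, 17), (9, 22), (9, 23), (9, 24), (9, 25), (9, 30), (9, 31), (13, 2), (13, 5), (13, 10), (13, 13), (13, 18), (13, 21), (13, 26), (13, 29)]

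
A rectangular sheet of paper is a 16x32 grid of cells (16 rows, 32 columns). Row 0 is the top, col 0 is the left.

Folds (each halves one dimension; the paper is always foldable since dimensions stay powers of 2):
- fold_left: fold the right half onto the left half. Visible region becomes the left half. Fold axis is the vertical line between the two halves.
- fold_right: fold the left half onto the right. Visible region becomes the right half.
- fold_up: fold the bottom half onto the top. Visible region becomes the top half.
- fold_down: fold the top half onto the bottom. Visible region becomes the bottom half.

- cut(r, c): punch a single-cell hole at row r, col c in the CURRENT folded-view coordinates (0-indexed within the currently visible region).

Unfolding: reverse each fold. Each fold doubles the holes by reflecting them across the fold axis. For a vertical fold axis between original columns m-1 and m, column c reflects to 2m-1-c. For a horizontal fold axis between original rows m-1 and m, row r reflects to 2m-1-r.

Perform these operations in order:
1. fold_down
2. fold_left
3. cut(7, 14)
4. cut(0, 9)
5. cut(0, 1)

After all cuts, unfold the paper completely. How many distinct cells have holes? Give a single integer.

Answer: 12

Derivation:
Op 1 fold_down: fold axis h@8; visible region now rows[8,16) x cols[0,32) = 8x32
Op 2 fold_left: fold axis v@16; visible region now rows[8,16) x cols[0,16) = 8x16
Op 3 cut(7, 14): punch at orig (15,14); cuts so far [(15, 14)]; region rows[8,16) x cols[0,16) = 8x16
Op 4 cut(0, 9): punch at orig (8,9); cuts so far [(8, 9), (15, 14)]; region rows[8,16) x cols[0,16) = 8x16
Op 5 cut(0, 1): punch at orig (8,1); cuts so far [(8, 1), (8, 9), (15, 14)]; region rows[8,16) x cols[0,16) = 8x16
Unfold 1 (reflect across v@16): 6 holes -> [(8, 1), (8, 9), (8, 22), (8, 30), (15, 14), (15, 17)]
Unfold 2 (reflect across h@8): 12 holes -> [(0, 14), (0, 17), (7, 1), (7, 9), (7, 22), (7, 30), (8, 1), (8, 9), (8, 22), (8, 30), (15, 14), (15, 17)]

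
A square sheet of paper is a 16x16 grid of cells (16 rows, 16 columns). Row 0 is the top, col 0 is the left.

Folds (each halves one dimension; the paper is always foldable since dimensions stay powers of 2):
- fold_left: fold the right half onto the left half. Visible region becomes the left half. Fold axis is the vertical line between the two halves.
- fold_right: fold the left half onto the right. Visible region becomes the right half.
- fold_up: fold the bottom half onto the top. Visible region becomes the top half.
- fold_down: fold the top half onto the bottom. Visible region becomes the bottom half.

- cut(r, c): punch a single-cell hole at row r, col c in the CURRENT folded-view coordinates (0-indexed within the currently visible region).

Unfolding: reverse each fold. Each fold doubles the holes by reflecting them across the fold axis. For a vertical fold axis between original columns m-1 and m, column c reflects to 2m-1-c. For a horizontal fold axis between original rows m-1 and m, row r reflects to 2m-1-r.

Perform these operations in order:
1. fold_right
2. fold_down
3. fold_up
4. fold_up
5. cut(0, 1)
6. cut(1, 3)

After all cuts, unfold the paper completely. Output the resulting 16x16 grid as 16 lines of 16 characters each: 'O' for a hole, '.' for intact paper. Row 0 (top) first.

Op 1 fold_right: fold axis v@8; visible region now rows[0,16) x cols[8,16) = 16x8
Op 2 fold_down: fold axis h@8; visible region now rows[8,16) x cols[8,16) = 8x8
Op 3 fold_up: fold axis h@12; visible region now rows[8,12) x cols[8,16) = 4x8
Op 4 fold_up: fold axis h@10; visible region now rows[8,10) x cols[8,16) = 2x8
Op 5 cut(0, 1): punch at orig (8,9); cuts so far [(8, 9)]; region rows[8,10) x cols[8,16) = 2x8
Op 6 cut(1, 3): punch at orig (9,11); cuts so far [(8, 9), (9, 11)]; region rows[8,10) x cols[8,16) = 2x8
Unfold 1 (reflect across h@10): 4 holes -> [(8, 9), (9, 11), (10, 11), (11, 9)]
Unfold 2 (reflect across h@12): 8 holes -> [(8, 9), (9, 11), (10, 11), (11, 9), (12, 9), (13, 11), (14, 11), (15, 9)]
Unfold 3 (reflect across h@8): 16 holes -> [(0, 9), (1, 11), (2, 11), (3, 9), (4, 9), (5, 11), (6, 11), (7, 9), (8, 9), (9, 11), (10, 11), (11, 9), (12, 9), (13, 11), (14, 11), (15, 9)]
Unfold 4 (reflect across v@8): 32 holes -> [(0, 6), (0, 9), (1, 4), (1, 11), (2, 4), (2, 11), (3, 6), (3, 9), (4, 6), (4, 9), (5, 4), (5, 11), (6, 4), (6, 11), (7, 6), (7, 9), (8, 6), (8, 9), (9, 4), (9, 11), (10, 4), (10, 11), (11, 6), (11, 9), (12, 6), (12, 9), (13, 4), (13, 11), (14, 4), (14, 11), (15, 6), (15, 9)]

Answer: ......O..O......
....O......O....
....O......O....
......O..O......
......O..O......
....O......O....
....O......O....
......O..O......
......O..O......
....O......O....
....O......O....
......O..O......
......O..O......
....O......O....
....O......O....
......O..O......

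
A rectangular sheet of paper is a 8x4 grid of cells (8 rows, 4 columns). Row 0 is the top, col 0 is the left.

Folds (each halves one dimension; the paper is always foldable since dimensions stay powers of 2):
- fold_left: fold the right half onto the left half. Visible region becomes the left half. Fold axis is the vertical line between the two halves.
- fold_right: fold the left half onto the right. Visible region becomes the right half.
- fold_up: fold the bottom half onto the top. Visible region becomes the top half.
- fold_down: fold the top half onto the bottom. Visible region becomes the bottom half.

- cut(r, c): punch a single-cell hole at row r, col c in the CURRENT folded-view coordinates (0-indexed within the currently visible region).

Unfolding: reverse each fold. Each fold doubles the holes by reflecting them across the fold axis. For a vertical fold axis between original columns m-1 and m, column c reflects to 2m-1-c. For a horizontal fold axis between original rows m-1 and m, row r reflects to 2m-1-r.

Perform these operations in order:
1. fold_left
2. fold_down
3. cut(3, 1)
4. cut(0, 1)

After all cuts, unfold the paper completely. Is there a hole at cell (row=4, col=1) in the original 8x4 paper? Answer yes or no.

Answer: yes

Derivation:
Op 1 fold_left: fold axis v@2; visible region now rows[0,8) x cols[0,2) = 8x2
Op 2 fold_down: fold axis h@4; visible region now rows[4,8) x cols[0,2) = 4x2
Op 3 cut(3, 1): punch at orig (7,1); cuts so far [(7, 1)]; region rows[4,8) x cols[0,2) = 4x2
Op 4 cut(0, 1): punch at orig (4,1); cuts so far [(4, 1), (7, 1)]; region rows[4,8) x cols[0,2) = 4x2
Unfold 1 (reflect across h@4): 4 holes -> [(0, 1), (3, 1), (4, 1), (7, 1)]
Unfold 2 (reflect across v@2): 8 holes -> [(0, 1), (0, 2), (3, 1), (3, 2), (4, 1), (4, 2), (7, 1), (7, 2)]
Holes: [(0, 1), (0, 2), (3, 1), (3, 2), (4, 1), (4, 2), (7, 1), (7, 2)]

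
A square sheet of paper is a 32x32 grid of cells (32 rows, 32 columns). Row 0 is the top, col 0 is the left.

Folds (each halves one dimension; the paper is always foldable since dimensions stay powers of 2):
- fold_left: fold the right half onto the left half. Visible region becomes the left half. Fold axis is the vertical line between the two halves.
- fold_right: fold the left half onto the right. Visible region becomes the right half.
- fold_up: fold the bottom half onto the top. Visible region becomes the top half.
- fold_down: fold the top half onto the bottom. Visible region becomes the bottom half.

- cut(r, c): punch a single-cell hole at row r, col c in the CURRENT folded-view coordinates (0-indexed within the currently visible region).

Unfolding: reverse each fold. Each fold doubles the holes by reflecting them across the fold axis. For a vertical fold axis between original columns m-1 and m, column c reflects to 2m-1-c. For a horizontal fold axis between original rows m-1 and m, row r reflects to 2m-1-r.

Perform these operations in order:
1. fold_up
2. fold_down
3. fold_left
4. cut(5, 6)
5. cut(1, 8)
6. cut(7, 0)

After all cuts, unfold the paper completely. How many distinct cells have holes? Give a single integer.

Answer: 24

Derivation:
Op 1 fold_up: fold axis h@16; visible region now rows[0,16) x cols[0,32) = 16x32
Op 2 fold_down: fold axis h@8; visible region now rows[8,16) x cols[0,32) = 8x32
Op 3 fold_left: fold axis v@16; visible region now rows[8,16) x cols[0,16) = 8x16
Op 4 cut(5, 6): punch at orig (13,6); cuts so far [(13, 6)]; region rows[8,16) x cols[0,16) = 8x16
Op 5 cut(1, 8): punch at orig (9,8); cuts so far [(9, 8), (13, 6)]; region rows[8,16) x cols[0,16) = 8x16
Op 6 cut(7, 0): punch at orig (15,0); cuts so far [(9, 8), (13, 6), (15, 0)]; region rows[8,16) x cols[0,16) = 8x16
Unfold 1 (reflect across v@16): 6 holes -> [(9, 8), (9, 23), (13, 6), (13, 25), (15, 0), (15, 31)]
Unfold 2 (reflect across h@8): 12 holes -> [(0, 0), (0, 31), (2, 6), (2, 25), (6, 8), (6, 23), (9, 8), (9, 23), (13, 6), (13, 25), (15, 0), (15, 31)]
Unfold 3 (reflect across h@16): 24 holes -> [(0, 0), (0, 31), (2, 6), (2, 25), (6, 8), (6, 23), (9, 8), (9, 23), (13, 6), (13, 25), (15, 0), (15, 31), (16, 0), (16, 31), (18, 6), (18, 25), (22, 8), (22, 23), (25, 8), (25, 23), (29, 6), (29, 25), (31, 0), (31, 31)]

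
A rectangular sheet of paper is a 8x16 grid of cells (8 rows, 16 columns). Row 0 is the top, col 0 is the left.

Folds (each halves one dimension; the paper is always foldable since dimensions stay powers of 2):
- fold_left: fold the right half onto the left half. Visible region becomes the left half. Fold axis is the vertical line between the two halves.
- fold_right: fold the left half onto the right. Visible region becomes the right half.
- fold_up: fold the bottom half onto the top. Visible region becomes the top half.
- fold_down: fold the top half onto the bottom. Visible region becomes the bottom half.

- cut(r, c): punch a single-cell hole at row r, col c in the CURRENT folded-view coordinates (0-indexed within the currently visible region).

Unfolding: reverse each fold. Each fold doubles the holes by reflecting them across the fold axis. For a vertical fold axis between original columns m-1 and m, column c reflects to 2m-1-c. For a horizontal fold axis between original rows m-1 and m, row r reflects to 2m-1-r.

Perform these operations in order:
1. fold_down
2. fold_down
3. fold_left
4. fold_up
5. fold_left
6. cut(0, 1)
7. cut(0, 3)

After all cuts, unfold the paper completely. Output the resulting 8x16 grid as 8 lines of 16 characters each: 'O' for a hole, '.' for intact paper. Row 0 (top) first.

Op 1 fold_down: fold axis h@4; visible region now rows[4,8) x cols[0,16) = 4x16
Op 2 fold_down: fold axis h@6; visible region now rows[6,8) x cols[0,16) = 2x16
Op 3 fold_left: fold axis v@8; visible region now rows[6,8) x cols[0,8) = 2x8
Op 4 fold_up: fold axis h@7; visible region now rows[6,7) x cols[0,8) = 1x8
Op 5 fold_left: fold axis v@4; visible region now rows[6,7) x cols[0,4) = 1x4
Op 6 cut(0, 1): punch at orig (6,1); cuts so far [(6, 1)]; region rows[6,7) x cols[0,4) = 1x4
Op 7 cut(0, 3): punch at orig (6,3); cuts so far [(6, 1), (6, 3)]; region rows[6,7) x cols[0,4) = 1x4
Unfold 1 (reflect across v@4): 4 holes -> [(6, 1), (6, 3), (6, 4), (6, 6)]
Unfold 2 (reflect across h@7): 8 holes -> [(6, 1), (6, 3), (6, 4), (6, 6), (7, 1), (7, 3), (7, 4), (7, 6)]
Unfold 3 (reflect across v@8): 16 holes -> [(6, 1), (6, 3), (6, 4), (6, 6), (6, 9), (6, 11), (6, 12), (6, 14), (7, 1), (7, 3), (7, 4), (7, 6), (7, 9), (7, 11), (7, 12), (7, 14)]
Unfold 4 (reflect across h@6): 32 holes -> [(4, 1), (4, 3), (4, 4), (4, 6), (4, 9), (4, 11), (4, 12), (4, 14), (5, 1), (5, 3), (5, 4), (5, 6), (5, 9), (5, 11), (5, 12), (5, 14), (6, 1), (6, 3), (6, 4), (6, 6), (6, 9), (6, 11), (6, 12), (6, 14), (7, 1), (7, 3), (7, 4), (7, 6), (7, 9), (7, 11), (7, 12), (7, 14)]
Unfold 5 (reflect across h@4): 64 holes -> [(0, 1), (0, 3), (0, 4), (0, 6), (0, 9), (0, 11), (0, 12), (0, 14), (1, 1), (1, 3), (1, 4), (1, 6), (1, 9), (1, 11), (1, 12), (1, 14), (2, 1), (2, 3), (2, 4), (2, 6), (2, 9), (2, 11), (2, 12), (2, 14), (3, 1), (3, 3), (3, 4), (3, 6), (3, 9), (3, 11), (3, 12), (3, 14), (4, 1), (4, 3), (4, 4), (4, 6), (4, 9), (4, 11), (4, 12), (4, 14), (5, 1), (5, 3), (5, 4), (5, 6), (5, 9), (5, 11), (5, 12), (5, 14), (6, 1), (6, 3), (6, 4), (6, 6), (6, 9), (6, 11), (6, 12), (6, 14), (7, 1), (7, 3), (7, 4), (7, 6), (7, 9), (7, 11), (7, 12), (7, 14)]

Answer: .O.OO.O..O.OO.O.
.O.OO.O..O.OO.O.
.O.OO.O..O.OO.O.
.O.OO.O..O.OO.O.
.O.OO.O..O.OO.O.
.O.OO.O..O.OO.O.
.O.OO.O..O.OO.O.
.O.OO.O..O.OO.O.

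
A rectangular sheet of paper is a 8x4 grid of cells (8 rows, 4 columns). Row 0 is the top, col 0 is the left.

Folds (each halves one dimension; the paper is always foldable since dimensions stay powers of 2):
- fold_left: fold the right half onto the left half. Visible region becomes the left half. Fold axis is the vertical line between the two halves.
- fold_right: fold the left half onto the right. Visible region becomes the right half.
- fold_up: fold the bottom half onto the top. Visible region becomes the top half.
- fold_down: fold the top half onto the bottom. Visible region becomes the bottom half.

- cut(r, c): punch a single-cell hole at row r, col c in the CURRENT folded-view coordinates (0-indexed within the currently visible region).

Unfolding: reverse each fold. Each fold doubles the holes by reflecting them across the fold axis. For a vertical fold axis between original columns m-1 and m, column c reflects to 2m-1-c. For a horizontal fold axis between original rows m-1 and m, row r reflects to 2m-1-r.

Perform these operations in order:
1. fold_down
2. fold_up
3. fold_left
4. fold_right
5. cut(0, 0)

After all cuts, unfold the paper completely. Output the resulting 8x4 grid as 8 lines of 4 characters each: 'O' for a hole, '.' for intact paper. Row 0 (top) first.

Op 1 fold_down: fold axis h@4; visible region now rows[4,8) x cols[0,4) = 4x4
Op 2 fold_up: fold axis h@6; visible region now rows[4,6) x cols[0,4) = 2x4
Op 3 fold_left: fold axis v@2; visible region now rows[4,6) x cols[0,2) = 2x2
Op 4 fold_right: fold axis v@1; visible region now rows[4,6) x cols[1,2) = 2x1
Op 5 cut(0, 0): punch at orig (4,1); cuts so far [(4, 1)]; region rows[4,6) x cols[1,2) = 2x1
Unfold 1 (reflect across v@1): 2 holes -> [(4, 0), (4, 1)]
Unfold 2 (reflect across v@2): 4 holes -> [(4, 0), (4, 1), (4, 2), (4, 3)]
Unfold 3 (reflect across h@6): 8 holes -> [(4, 0), (4, 1), (4, 2), (4, 3), (7, 0), (7, 1), (7, 2), (7, 3)]
Unfold 4 (reflect across h@4): 16 holes -> [(0, 0), (0, 1), (0, 2), (0, 3), (3, 0), (3, 1), (3, 2), (3, 3), (4, 0), (4, 1), (4, 2), (4, 3), (7, 0), (7, 1), (7, 2), (7, 3)]

Answer: OOOO
....
....
OOOO
OOOO
....
....
OOOO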